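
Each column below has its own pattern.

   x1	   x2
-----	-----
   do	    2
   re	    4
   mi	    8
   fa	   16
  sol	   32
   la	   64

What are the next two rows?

Column x1: do, re, mi, fa, sol, la → ti → do (runs through the solfège scale do→ti).
Column x2: ×2 each step, so 2, 4, 8, 16, 32, 64 → 128 → 256.
So the next two rows are ti  128 and do  256.

ti  128; do  256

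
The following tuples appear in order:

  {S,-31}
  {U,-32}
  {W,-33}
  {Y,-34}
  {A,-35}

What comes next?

{C,-36}

Letter — letters move forward 2 places in the alphabet, wrapping Z→A: S, U, W, Y, A → C.
For the second coordinate, −1 each step: -31, -32, -33, -34, -35 → -36.
So the next tuple is {C,-36}.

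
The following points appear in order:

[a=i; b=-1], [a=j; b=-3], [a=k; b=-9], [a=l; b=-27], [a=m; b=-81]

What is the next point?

For the a, letters move forward 1 place in the alphabet: i, j, k, l, m → n.
B: -1, -3, -9, -27, -81 → -243 (×3 each step).
Combining the parts gives [a=n; b=-243].

[a=n; b=-243]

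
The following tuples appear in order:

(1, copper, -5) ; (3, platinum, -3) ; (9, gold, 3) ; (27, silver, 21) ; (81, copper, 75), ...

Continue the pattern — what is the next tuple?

(243, platinum, 237)

First part: ×3 each step, so 1, 3, 9, 27, 81 → 243.
Metal goes copper, platinum, gold, silver, copper → platinum (repeats copper → platinum → gold → silver).
Third part: -5, -3, 3, 21, 75 → 237 (always 6 less than the first part).
So the next tuple is (243, platinum, 237).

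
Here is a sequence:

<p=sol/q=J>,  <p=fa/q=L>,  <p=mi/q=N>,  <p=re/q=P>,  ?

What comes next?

P — runs backward through the solfège scale do→ti: sol, fa, mi, re → do.
Q goes J, L, N, P → R (letters move forward 2 places in the alphabet).
Putting it together: <p=do/q=R>.

<p=do/q=R>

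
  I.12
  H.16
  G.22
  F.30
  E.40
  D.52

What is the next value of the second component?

Second component: differences are 4, 6, 8, … (increasing by 2 each time), so 12, 16, 22, 30, 40, 52 → 66.

66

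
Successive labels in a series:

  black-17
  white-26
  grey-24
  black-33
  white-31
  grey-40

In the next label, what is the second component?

Shade: black, white, grey, black, white, grey → black (repeats black → white → grey).
For the second component, alternating steps +9, −2, +9, −2, …: 17, 26, 24, 33, 31, 40 → 38.

38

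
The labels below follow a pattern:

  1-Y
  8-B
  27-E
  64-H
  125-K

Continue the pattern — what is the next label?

216-N

First component — perfect cubes: 1³, 2³, 3³, …: 1, 8, 27, 64, 125 → 216.
Letter: Y, B, E, H, K → N (letters move forward 3 places in the alphabet, wrapping Z→A).
Combining the parts gives 216-N.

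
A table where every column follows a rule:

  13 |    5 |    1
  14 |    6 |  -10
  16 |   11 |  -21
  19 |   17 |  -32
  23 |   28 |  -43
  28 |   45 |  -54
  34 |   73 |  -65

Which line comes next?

First component goes 13, 14, 16, 19, 23, 28, 34 → 41 (differences are 1, 2, 3, … (increasing by 1 each time)).
Second component: 5, 6, 11, 17, 28, 45, 73 → 118 (each term is the sum of the two before it).
Third component: 1, -10, -21, -32, -43, -54, -65 → -76 (−11 each step).
Combining the parts gives 41  118  -76.

41  118  -76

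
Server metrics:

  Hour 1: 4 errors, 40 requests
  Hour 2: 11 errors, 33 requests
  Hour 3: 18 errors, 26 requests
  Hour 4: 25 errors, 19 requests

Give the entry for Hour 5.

Errors: +7 each step; 4, 11, 18, 25 → 32.
Requests: together with the errors always sums to 44, so 40, 33, 26, 19 → 12.
So the next line is 32 errors, 12 requests.

32 errors, 12 requests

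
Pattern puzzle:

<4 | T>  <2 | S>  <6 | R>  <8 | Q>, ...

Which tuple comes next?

<14 | P>

First coordinate: each term is the sum of the two before it; 4, 2, 6, 8 → 14.
For the letter, letters move back 1 place in the alphabet: T, S, R, Q → P.
Putting it together: <14 | P>.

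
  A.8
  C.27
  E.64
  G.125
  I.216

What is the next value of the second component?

Second component: perfect cubes: 2³, 3³, 4³, …, so 8, 27, 64, 125, 216 → 343.

343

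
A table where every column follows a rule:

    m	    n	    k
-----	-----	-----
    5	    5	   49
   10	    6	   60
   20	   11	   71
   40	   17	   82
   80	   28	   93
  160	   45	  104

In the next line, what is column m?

320

Column m: 5, 10, 20, 40, 80, 160 → 320 (×2 each step).
Column n — each term is the sum of the two before it: 5, 6, 11, 17, 28, 45 → 73.
Column k — +11 each step: 49, 60, 71, 82, 93, 104 → 115.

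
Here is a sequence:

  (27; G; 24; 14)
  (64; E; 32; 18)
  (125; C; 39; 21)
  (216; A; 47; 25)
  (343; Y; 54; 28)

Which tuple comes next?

First value: perfect cubes: 3³, 4³, 5³, …; 27, 64, 125, 216, 343 → 512.
Letter goes G, E, C, A, Y → W (letters move back 2 places in the alphabet, wrapping A→Z).
Third value: alternating steps +8, +7, +8, +7, …; 24, 32, 39, 47, 54 → 62.
Fourth value — alternating steps +4, +3, +4, +3, …: 14, 18, 21, 25, 28 → 32.
So the next tuple is (512; W; 62; 32).

(512; W; 62; 32)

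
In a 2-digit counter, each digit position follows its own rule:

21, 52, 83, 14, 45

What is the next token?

76

For the first digit, +3 each step, mod 10: 2, 5, 8, 1, 4 → 7.
For the second digit, +1 each step, mod 10: 1, 2, 3, 4, 5 → 6.
So the next token is 76.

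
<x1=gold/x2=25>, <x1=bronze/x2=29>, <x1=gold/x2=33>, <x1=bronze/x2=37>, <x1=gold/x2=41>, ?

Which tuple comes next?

For the x1, alternates gold ↔ bronze: gold, bronze, gold, bronze, gold → bronze.
X2: +4 each step, so 25, 29, 33, 37, 41 → 45.
So the next tuple is <x1=bronze/x2=45>.

<x1=bronze/x2=45>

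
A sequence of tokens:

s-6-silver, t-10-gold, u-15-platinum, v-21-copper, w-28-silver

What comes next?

x-36-gold

Letter — letters move forward 1 place in the alphabet: s, t, u, v, w → x.
Second component: differences are 4, 5, 6, … (increasing by 1 each time), so 6, 10, 15, 21, 28 → 36.
Metal: silver, gold, platinum, copper, silver → gold (repeats silver → gold → platinum → copper).
Combining the parts gives x-36-gold.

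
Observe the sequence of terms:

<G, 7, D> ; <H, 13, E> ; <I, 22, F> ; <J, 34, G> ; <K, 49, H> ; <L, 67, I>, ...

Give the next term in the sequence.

First letter — letters move forward 1 place in the alphabet: G, H, I, J, K, L → M.
Second component: differences are 6, 9, 12, … (increasing by 3 each time), so 7, 13, 22, 34, 49, 67 → 88.
Second letter — letters move forward 1 place in the alphabet: D, E, F, G, H, I → J.
Putting it together: <M, 88, J>.

<M, 88, J>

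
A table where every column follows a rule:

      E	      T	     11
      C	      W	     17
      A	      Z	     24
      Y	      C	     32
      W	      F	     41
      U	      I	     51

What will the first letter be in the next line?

S

For the first letter, letters move back 2 places in the alphabet, wrapping A→Z: E, C, A, Y, W, U → S.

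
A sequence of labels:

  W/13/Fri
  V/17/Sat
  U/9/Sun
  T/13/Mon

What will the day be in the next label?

Day: runs through the weekdays Mon→Sun, so Fri, Sat, Sun, Mon → Tue.

Tue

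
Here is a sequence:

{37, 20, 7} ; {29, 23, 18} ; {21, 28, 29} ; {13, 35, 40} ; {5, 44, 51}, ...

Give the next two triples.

First part — −8 each step: 37, 29, 21, 13, 5 → -3 → -11.
Second part goes 20, 23, 28, 35, 44 → 55 → 68 (differences are 3, 5, 7, … (increasing by 2 each time)).
Third part: +11 each step, so 7, 18, 29, 40, 51 → 62 → 73.
Putting the parts together: {-3, 55, 62} and then {-11, 68, 73}.

{-3, 55, 62}, {-11, 68, 73}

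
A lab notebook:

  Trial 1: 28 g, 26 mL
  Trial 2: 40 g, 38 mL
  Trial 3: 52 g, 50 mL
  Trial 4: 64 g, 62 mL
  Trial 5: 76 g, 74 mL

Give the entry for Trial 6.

G — +12 each step: 28, 40, 52, 64, 76 → 88.
For the mL, always 2 less than the g: 26, 38, 50, 62, 74 → 86.
Putting it together: 88 g, 86 mL.

88 g, 86 mL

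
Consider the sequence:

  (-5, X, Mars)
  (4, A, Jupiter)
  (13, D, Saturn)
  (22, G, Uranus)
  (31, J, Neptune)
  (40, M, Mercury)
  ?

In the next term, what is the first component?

First component — +9 each step: -5, 4, 13, 22, 31, 40 → 49.

49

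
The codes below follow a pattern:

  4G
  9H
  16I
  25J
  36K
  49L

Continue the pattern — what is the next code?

First component: perfect squares: 2², 3², 4², …; 4, 9, 16, 25, 36, 49 → 64.
For the letter, letters move forward 1 place in the alphabet: G, H, I, J, K, L → M.
Putting it together: 64M.

64M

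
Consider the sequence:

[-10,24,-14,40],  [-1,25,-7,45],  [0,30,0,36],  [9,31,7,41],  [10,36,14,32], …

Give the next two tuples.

For the first entry, alternating steps +9, +1, +9, +1, …: -10, -1, 0, 9, 10 → 19 → 20.
Second entry: 24, 25, 30, 31, 36 → 37 → 42 (alternating steps +1, +5, +1, +5, …).
Third entry: +7 each step, so -14, -7, 0, 7, 14 → 21 → 28.
Fourth entry: 40, 45, 36, 41, 32 → 37 → 28 (alternating steps +5, −9, +5, −9, …).
So the next two tuples are [19,37,21,37] and [20,42,28,28].

[19,37,21,37], [20,42,28,28]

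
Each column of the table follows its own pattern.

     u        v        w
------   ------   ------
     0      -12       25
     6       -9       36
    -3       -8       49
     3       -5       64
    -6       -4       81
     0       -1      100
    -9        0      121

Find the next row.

Column u: 0, 6, -3, 3, -6, 0, -9 → -3 (alternating steps +6, −9, +6, −9, …).
Column v goes -12, -9, -8, -5, -4, -1, 0 → 3 (alternating steps +3, +1, +3, +1, …).
Column w — perfect squares: 5², 6², 7², …: 25, 36, 49, 64, 81, 100, 121 → 144.
So the next row is -3  3  144.

-3  3  144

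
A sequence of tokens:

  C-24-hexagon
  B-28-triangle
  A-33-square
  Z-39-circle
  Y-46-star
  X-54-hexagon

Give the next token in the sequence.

W-63-triangle

Letter: letters move back 1 place in the alphabet, wrapping A→Z, so C, B, A, Z, Y, X → W.
Second component: differences are 4, 5, 6, … (increasing by 1 each time), so 24, 28, 33, 39, 46, 54 → 63.
Shape: repeats hexagon → triangle → square → circle → star, so hexagon, triangle, square, circle, star, hexagon → triangle.
So the next token is W-63-triangle.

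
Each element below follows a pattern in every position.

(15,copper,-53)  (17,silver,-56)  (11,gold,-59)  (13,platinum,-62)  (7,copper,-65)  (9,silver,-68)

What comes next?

First component: 15, 17, 11, 13, 7, 9 → 3 (alternating steps +2, −6, +2, −6, …).
Metal: repeats copper → silver → gold → platinum; copper, silver, gold, platinum, copper, silver → gold.
Third component — −3 each step: -53, -56, -59, -62, -65, -68 → -71.
Combining the parts gives (3,gold,-71).

(3,gold,-71)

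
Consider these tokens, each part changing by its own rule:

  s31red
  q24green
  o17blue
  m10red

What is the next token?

k3green

Letter goes s, q, o, m → k (letters move back 2 places in the alphabet).
Second component: −7 each step, so 31, 24, 17, 10 → 3.
Colour: repeats red → green → blue, so red, green, blue, red → green.
So the next token is k3green.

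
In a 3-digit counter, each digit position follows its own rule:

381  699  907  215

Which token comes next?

For the first digit, +3 each step, mod 10: 3, 6, 9, 2 → 5.
Second digit — +1 each step, mod 10: 8, 9, 0, 1 → 2.
Third digit goes 1, 9, 7, 5 → 3 (−2 each step, mod 10).
Combining the parts gives 523.

523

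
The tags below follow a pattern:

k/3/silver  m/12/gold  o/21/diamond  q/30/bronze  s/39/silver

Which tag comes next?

u/48/gold

Letter — letters move forward 2 places in the alphabet: k, m, o, q, s → u.
Second component: 3, 12, 21, 30, 39 → 48 (+9 each step).
Rank: repeats silver → gold → diamond → bronze, so silver, gold, diamond, bronze, silver → gold.
Combining the parts gives u/48/gold.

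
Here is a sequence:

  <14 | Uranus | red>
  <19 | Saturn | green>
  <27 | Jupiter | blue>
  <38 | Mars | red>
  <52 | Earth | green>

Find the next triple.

<69 | Venus | blue>

For the first component, differences are 5, 8, 11, … (increasing by 3 each time): 14, 19, 27, 38, 52 → 69.
For the planet, runs backward through the planets Mercury→Neptune: Uranus, Saturn, Jupiter, Mars, Earth → Venus.
Colour: repeats red → green → blue; red, green, blue, red, green → blue.
Putting it together: <69 | Venus | blue>.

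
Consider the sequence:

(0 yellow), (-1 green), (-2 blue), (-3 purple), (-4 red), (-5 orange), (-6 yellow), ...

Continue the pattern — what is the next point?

First component — −1 each step: 0, -1, -2, -3, -4, -5, -6 → -7.
Colour — repeats yellow → green → blue → purple → red → orange: yellow, green, blue, purple, red, orange, yellow → green.
Combining the parts gives (-7 green).

(-7 green)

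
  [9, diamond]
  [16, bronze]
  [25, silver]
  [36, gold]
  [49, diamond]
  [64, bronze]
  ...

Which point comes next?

First slot — perfect squares: 3², 4², 5², …: 9, 16, 25, 36, 49, 64 → 81.
Rank goes diamond, bronze, silver, gold, diamond, bronze → silver (repeats diamond → bronze → silver → gold).
So the next point is [81, silver].

[81, silver]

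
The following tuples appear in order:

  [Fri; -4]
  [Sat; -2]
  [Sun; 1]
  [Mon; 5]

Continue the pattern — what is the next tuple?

Day goes Fri, Sat, Sun, Mon → Tue (runs through the weekdays Mon→Sun).
Second entry goes -4, -2, 1, 5 → 10 (differences are 2, 3, 4, … (increasing by 1 each time)).
So the next tuple is [Tue; 10].

[Tue; 10]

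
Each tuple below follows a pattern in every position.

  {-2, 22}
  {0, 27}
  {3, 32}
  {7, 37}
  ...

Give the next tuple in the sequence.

First coordinate: differences are 2, 3, 4, … (increasing by 1 each time), so -2, 0, 3, 7 → 12.
Second coordinate — +5 each step: 22, 27, 32, 37 → 42.
So the next tuple is {12, 42}.

{12, 42}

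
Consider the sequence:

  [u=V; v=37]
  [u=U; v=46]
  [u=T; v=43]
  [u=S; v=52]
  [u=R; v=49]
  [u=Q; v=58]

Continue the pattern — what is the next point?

U: letters move back 1 place in the alphabet, so V, U, T, S, R, Q → P.
For the v, alternating steps +9, −3, +9, −3, …: 37, 46, 43, 52, 49, 58 → 55.
So the next point is [u=P; v=55].

[u=P; v=55]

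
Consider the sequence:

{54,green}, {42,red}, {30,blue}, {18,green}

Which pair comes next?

First component: 54, 42, 30, 18 → 6 (−12 each step).
Colour goes green, red, blue, green → red (repeats green → red → blue).
Putting it together: {6,red}.

{6,red}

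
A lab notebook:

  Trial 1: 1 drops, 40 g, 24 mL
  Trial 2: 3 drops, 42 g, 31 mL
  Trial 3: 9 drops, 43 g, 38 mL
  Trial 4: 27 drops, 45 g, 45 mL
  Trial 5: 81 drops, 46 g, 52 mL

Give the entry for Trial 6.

For the drops, ×3 each step: 1, 3, 9, 27, 81 → 243.
G goes 40, 42, 43, 45, 46 → 48 (alternating steps +2, +1, +2, +1, …).
For the mL, +7 each step: 24, 31, 38, 45, 52 → 59.
Putting it together: 243 drops, 48 g, 59 mL.

243 drops, 48 g, 59 mL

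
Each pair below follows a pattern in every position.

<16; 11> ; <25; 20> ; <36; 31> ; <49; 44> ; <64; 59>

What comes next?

<81; 76>

First part: 16, 25, 36, 49, 64 → 81 (perfect squares: 4², 5², 6², …).
Second part goes 11, 20, 31, 44, 59 → 76 (always 5 less than the first part).
So the next pair is <81; 76>.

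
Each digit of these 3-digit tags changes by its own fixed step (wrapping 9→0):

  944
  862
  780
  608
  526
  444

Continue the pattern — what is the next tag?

362

First digit — −1 each step, mod 10: 9, 8, 7, 6, 5, 4 → 3.
Second digit: 4, 6, 8, 0, 2, 4 → 6 (+2 each step, mod 10).
For the third digit, −2 each step, mod 10: 4, 2, 0, 8, 6, 4 → 2.
Putting it together: 362.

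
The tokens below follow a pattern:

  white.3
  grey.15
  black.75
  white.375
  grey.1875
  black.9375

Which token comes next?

For the shade, repeats white → grey → black: white, grey, black, white, grey, black → white.
Second component — ×5 each step: 3, 15, 75, 375, 1875, 9375 → 46875.
So the next token is white.46875.

white.46875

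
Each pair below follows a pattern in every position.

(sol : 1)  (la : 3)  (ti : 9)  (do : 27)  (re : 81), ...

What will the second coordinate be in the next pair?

243

For the second coordinate, ×3 each step: 1, 3, 9, 27, 81 → 243.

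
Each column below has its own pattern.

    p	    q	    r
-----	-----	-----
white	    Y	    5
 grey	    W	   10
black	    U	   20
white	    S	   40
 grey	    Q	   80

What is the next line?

black  O  160

Column p — repeats white → grey → black: white, grey, black, white, grey → black.
Column q: Y, W, U, S, Q → O (letters move back 2 places in the alphabet).
Column r: ×2 each step, so 5, 10, 20, 40, 80 → 160.
Combining the parts gives black  O  160.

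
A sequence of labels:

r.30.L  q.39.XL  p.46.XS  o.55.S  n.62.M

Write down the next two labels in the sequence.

m.71.L then l.78.XL

Letter: r, q, p, o, n → m → l (letters move back 1 place in the alphabet).
Second component: alternating steps +9, +7, +9, +7, …; 30, 39, 46, 55, 62 → 71 → 78.
Size: runs through clothing sizes XS→XL; L, XL, XS, S, M → L → XL.
Putting the parts together: m.71.L and then l.78.XL.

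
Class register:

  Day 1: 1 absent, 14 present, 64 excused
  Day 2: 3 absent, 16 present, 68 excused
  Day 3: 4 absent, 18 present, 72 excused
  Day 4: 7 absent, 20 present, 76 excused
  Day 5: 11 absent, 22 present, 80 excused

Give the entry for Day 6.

18 absent, 24 present, 84 excused

For the absent, each term is the sum of the two before it: 1, 3, 4, 7, 11 → 18.
Present — +2 each step: 14, 16, 18, 20, 22 → 24.
Excused — +4 each step: 64, 68, 72, 76, 80 → 84.
Combining the parts gives 18 absent, 24 present, 84 excused.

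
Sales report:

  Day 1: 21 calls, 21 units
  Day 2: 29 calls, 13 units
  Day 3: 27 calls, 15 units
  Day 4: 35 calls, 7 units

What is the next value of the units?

Calls: alternating steps +8, −2, +8, −2, …; 21, 29, 27, 35 → 33.
Units: together with the calls always sums to 42; 21, 13, 15, 7 → 9.

9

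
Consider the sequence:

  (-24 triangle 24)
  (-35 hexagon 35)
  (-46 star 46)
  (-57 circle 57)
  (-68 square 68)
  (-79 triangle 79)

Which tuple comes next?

First coordinate — −11 each step: -24, -35, -46, -57, -68, -79 → -90.
For the shape, repeats triangle → hexagon → star → circle → square: triangle, hexagon, star, circle, square, triangle → hexagon.
Third coordinate: always the negative of the first coordinate; 24, 35, 46, 57, 68, 79 → 90.
Combining the parts gives (-90 hexagon 90).

(-90 hexagon 90)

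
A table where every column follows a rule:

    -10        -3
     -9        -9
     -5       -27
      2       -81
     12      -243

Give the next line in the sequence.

25  -729

First component: -10, -9, -5, 2, 12 → 25 (differences are 1, 4, 7, … (increasing by 3 each time)).
For the second component, ×3 each step: -3, -9, -27, -81, -243 → -729.
Combining the parts gives 25  -729.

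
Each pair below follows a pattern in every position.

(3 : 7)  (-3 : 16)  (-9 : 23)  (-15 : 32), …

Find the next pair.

(-21 : 39)

First entry goes 3, -3, -9, -15 → -21 (−6 each step).
For the second entry, alternating steps +9, +7, +9, +7, …: 7, 16, 23, 32 → 39.
Putting it together: (-21 : 39).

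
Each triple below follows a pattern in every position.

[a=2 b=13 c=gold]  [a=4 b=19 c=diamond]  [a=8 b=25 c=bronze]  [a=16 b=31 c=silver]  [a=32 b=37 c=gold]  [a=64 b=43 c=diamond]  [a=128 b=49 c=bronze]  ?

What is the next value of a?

256

A: ×2 each step, so 2, 4, 8, 16, 32, 64, 128 → 256.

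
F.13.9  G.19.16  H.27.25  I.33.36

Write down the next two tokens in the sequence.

J.41.49 then K.47.64

Letter — letters move forward 1 place in the alphabet: F, G, H, I → J → K.
For the second component, alternating steps +6, +8, +6, +8, …: 13, 19, 27, 33 → 41 → 47.
Third component: perfect squares: 3², 4², 5², …; 9, 16, 25, 36 → 49 → 64.
So the next two tokens are J.41.49 and K.47.64.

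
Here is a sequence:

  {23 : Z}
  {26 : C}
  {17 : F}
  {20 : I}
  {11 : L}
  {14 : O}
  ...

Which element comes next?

{5 : R}

First component: 23, 26, 17, 20, 11, 14 → 5 (alternating steps +3, −9, +3, −9, …).
Letter: Z, C, F, I, L, O → R (letters move forward 3 places in the alphabet, wrapping Z→A).
Putting it together: {5 : R}.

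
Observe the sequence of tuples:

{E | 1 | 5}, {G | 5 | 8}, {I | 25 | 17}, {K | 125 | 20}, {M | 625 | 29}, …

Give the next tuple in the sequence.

{O | 3125 | 32}

Letter goes E, G, I, K, M → O (letters move forward 2 places in the alphabet).
Second coordinate goes 1, 5, 25, 125, 625 → 3125 (×5 each step).
Third coordinate goes 5, 8, 17, 20, 29 → 32 (alternating steps +3, +9, +3, +9, …).
Putting it together: {O | 3125 | 32}.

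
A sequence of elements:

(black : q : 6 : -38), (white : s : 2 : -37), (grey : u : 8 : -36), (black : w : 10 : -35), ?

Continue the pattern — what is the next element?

(white : y : 18 : -34)

Shade: black, white, grey, black → white (repeats black → white → grey).
Letter: letters move forward 2 places in the alphabet, so q, s, u, w → y.
Third entry goes 6, 2, 8, 10 → 18 (each term is the sum of the two before it).
Fourth entry: +1 each step; -38, -37, -36, -35 → -34.
So the next element is (white : y : 18 : -34).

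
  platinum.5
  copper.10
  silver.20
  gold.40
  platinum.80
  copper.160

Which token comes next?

Metal: repeats platinum → copper → silver → gold; platinum, copper, silver, gold, platinum, copper → silver.
Second component: ×2 each step; 5, 10, 20, 40, 80, 160 → 320.
Combining the parts gives silver.320.

silver.320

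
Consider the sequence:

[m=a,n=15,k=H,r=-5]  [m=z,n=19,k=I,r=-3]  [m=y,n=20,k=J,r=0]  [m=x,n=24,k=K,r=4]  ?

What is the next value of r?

9

R — differences are 2, 3, 4, … (increasing by 1 each time): -5, -3, 0, 4 → 9.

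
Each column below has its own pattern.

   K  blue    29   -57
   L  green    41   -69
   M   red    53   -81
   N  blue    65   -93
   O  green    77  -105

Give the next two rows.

Letter: letters move forward 1 place in the alphabet; K, L, M, N, O → P → Q.
Colour: repeats blue → green → red; blue, green, red, blue, green → red → blue.
For the third component, +12 each step: 29, 41, 53, 65, 77 → 89 → 101.
Fourth component — −12 each step: -57, -69, -81, -93, -105 → -117 → -129.
Putting the parts together: P  red  89  -117 and then Q  blue  101  -129.

P  red  89  -117; Q  blue  101  -129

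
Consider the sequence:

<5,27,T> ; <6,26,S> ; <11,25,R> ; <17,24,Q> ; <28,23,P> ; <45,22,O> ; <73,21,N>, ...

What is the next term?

For the first coordinate, each term is the sum of the two before it: 5, 6, 11, 17, 28, 45, 73 → 118.
Second coordinate — −1 each step: 27, 26, 25, 24, 23, 22, 21 → 20.
For the letter, letters move back 1 place in the alphabet: T, S, R, Q, P, O, N → M.
Combining the parts gives <118,20,M>.

<118,20,M>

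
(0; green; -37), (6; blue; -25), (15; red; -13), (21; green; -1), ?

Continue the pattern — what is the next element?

(30; blue; 11)

First part goes 0, 6, 15, 21 → 30 (alternating steps +6, +9, +6, +9, …).
Colour goes green, blue, red, green → blue (repeats green → blue → red).
For the third part, +12 each step: -37, -25, -13, -1 → 11.
Putting it together: (30; blue; 11).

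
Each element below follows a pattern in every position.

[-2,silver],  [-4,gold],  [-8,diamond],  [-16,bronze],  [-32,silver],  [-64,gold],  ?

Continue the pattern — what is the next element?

[-128,diamond]

First slot: ×2 each step, so -2, -4, -8, -16, -32, -64 → -128.
For the rank, repeats silver → gold → diamond → bronze: silver, gold, diamond, bronze, silver, gold → diamond.
Putting it together: [-128,diamond].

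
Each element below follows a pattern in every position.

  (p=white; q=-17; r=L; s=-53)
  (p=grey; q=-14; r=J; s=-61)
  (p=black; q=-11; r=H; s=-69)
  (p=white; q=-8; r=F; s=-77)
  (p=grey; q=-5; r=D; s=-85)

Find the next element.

P: repeats white → grey → black, so white, grey, black, white, grey → black.
Q goes -17, -14, -11, -8, -5 → -2 (+3 each step).
R — letters move back 2 places in the alphabet: L, J, H, F, D → B.
S — −8 each step: -53, -61, -69, -77, -85 → -93.
Combining the parts gives (p=black; q=-2; r=B; s=-93).

(p=black; q=-2; r=B; s=-93)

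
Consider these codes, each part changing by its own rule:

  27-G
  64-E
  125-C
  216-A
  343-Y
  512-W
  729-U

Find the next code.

First component: perfect cubes: 3³, 4³, 5³, …, so 27, 64, 125, 216, 343, 512, 729 → 1000.
Letter: letters move back 2 places in the alphabet, wrapping A→Z, so G, E, C, A, Y, W, U → S.
So the next code is 1000-S.

1000-S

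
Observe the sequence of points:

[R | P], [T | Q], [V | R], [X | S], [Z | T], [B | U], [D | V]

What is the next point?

[F | W]

First letter: letters move forward 2 places in the alphabet, wrapping Z→A, so R, T, V, X, Z, B, D → F.
Second letter: letters move forward 1 place in the alphabet, so P, Q, R, S, T, U, V → W.
Putting it together: [F | W].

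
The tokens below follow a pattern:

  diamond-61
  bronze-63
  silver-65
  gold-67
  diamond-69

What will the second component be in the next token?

71

Second component — +2 each step: 61, 63, 65, 67, 69 → 71.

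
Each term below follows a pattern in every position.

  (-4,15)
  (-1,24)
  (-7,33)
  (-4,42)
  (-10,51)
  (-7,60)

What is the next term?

(-13,69)

First value — alternating steps +3, −6, +3, −6, …: -4, -1, -7, -4, -10, -7 → -13.
Second value: +9 each step, so 15, 24, 33, 42, 51, 60 → 69.
So the next term is (-13,69).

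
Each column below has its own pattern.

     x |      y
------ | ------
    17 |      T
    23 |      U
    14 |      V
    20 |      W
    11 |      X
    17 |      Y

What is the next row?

8  Z

For the column x, alternating steps +6, −9, +6, −9, …: 17, 23, 14, 20, 11, 17 → 8.
Column y — letters move forward 1 place in the alphabet: T, U, V, W, X, Y → Z.
Combining the parts gives 8  Z.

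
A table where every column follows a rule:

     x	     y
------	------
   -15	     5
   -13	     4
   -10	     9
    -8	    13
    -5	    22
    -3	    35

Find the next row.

0  57

For the column x, alternating steps +2, +3, +2, +3, …: -15, -13, -10, -8, -5, -3 → 0.
For the column y, each term is the sum of the two before it: 5, 4, 9, 13, 22, 35 → 57.
So the next row is 0  57.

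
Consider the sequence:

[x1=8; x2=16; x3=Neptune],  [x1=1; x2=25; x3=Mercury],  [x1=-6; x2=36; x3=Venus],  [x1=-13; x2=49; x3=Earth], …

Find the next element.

[x1=-20; x2=64; x3=Mars]

X1 goes 8, 1, -6, -13 → -20 (−7 each step).
X2 goes 16, 25, 36, 49 → 64 (perfect squares: 4², 5², 6², …).
X3 — runs through the planets Mercury→Neptune: Neptune, Mercury, Venus, Earth → Mars.
Putting it together: [x1=-20; x2=64; x3=Mars].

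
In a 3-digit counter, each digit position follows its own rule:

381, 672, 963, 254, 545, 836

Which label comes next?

127

First digit: +3 each step, mod 10, so 3, 6, 9, 2, 5, 8 → 1.
Second digit — −1 each step, mod 10: 8, 7, 6, 5, 4, 3 → 2.
Third digit — +1 each step, mod 10: 1, 2, 3, 4, 5, 6 → 7.
Combining the parts gives 127.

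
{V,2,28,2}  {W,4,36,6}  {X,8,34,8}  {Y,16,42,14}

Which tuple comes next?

{Z,32,40,22}

Letter — letters move forward 1 place in the alphabet: V, W, X, Y → Z.
Second component — ×2 each step: 2, 4, 8, 16 → 32.
Third component — alternating steps +8, −2, +8, −2, …: 28, 36, 34, 42 → 40.
For the fourth component, each term is the sum of the two before it: 2, 6, 8, 14 → 22.
Putting it together: {Z,32,40,22}.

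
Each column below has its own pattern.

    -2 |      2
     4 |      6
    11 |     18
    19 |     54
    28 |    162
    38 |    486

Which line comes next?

49  1458

First component — differences are 6, 7, 8, … (increasing by 1 each time): -2, 4, 11, 19, 28, 38 → 49.
Second component: ×3 each step, so 2, 6, 18, 54, 162, 486 → 1458.
Putting it together: 49  1458.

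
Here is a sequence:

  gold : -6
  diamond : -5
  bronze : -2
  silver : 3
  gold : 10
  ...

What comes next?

diamond : 19

Rank: gold, diamond, bronze, silver, gold → diamond (repeats gold → diamond → bronze → silver).
For the second entry, differences are 1, 3, 5, … (increasing by 2 each time): -6, -5, -2, 3, 10 → 19.
So the next pair is diamond : 19.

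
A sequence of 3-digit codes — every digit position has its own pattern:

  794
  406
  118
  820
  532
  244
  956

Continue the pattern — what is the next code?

First digit — −3 each step, mod 10: 7, 4, 1, 8, 5, 2, 9 → 6.
Second digit: +1 each step, mod 10, so 9, 0, 1, 2, 3, 4, 5 → 6.
Third digit: +2 each step, mod 10, so 4, 6, 8, 0, 2, 4, 6 → 8.
So the next code is 668.

668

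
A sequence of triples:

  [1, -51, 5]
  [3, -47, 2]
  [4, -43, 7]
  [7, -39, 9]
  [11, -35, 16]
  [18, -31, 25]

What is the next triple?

First slot goes 1, 3, 4, 7, 11, 18 → 29 (each term is the sum of the two before it).
Second slot — +4 each step: -51, -47, -43, -39, -35, -31 → -27.
Third slot goes 5, 2, 7, 9, 16, 25 → 41 (each term is the sum of the two before it).
Combining the parts gives [29, -27, 41].

[29, -27, 41]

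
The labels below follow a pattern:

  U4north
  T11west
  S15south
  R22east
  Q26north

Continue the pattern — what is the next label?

P33west

Letter goes U, T, S, R, Q → P (letters move back 1 place in the alphabet).
Second component: 4, 11, 15, 22, 26 → 33 (alternating steps +7, +4, +7, +4, …).
Direction: repeats north → west → south → east, so north, west, south, east, north → west.
Putting it together: P33west.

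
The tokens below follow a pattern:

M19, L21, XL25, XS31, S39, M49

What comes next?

L61

For the size, repeats M → L → XL → XS → S: M, L, XL, XS, S, M → L.
For the second component, differences are 2, 4, 6, … (increasing by 2 each time): 19, 21, 25, 31, 39, 49 → 61.
Combining the parts gives L61.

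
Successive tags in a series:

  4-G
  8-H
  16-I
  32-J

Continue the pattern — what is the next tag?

First component: ×2 each step; 4, 8, 16, 32 → 64.
Letter: letters move forward 1 place in the alphabet, so G, H, I, J → K.
Putting it together: 64-K.

64-K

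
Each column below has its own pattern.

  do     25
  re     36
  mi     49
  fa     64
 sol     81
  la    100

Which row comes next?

For the note, runs through the solfège scale do→ti: do, re, mi, fa, sol, la → ti.
Second component goes 25, 36, 49, 64, 81, 100 → 121 (perfect squares: 5², 6², 7², …).
Putting it together: ti  121.

ti  121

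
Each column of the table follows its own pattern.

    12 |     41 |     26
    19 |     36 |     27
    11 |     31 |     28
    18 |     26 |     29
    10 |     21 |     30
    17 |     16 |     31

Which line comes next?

First component — alternating steps +7, −8, +7, −8, …: 12, 19, 11, 18, 10, 17 → 9.
Second component goes 41, 36, 31, 26, 21, 16 → 11 (−5 each step).
Third component — +1 each step: 26, 27, 28, 29, 30, 31 → 32.
Putting it together: 9  11  32.

9  11  32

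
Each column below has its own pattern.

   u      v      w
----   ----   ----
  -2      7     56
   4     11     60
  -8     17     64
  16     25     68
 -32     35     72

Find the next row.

64  47  76

For the column u, ×(-2) each step: -2, 4, -8, 16, -32 → 64.
Column v — differences are 4, 6, 8, … (increasing by 2 each time): 7, 11, 17, 25, 35 → 47.
Column w: 56, 60, 64, 68, 72 → 76 (+4 each step).
So the next row is 64  47  76.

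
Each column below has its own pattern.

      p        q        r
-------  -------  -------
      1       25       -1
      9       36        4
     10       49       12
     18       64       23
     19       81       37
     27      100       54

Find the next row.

For the column p, alternating steps +8, +1, +8, +1, …: 1, 9, 10, 18, 19, 27 → 28.
Column q goes 25, 36, 49, 64, 81, 100 → 121 (perfect squares: 5², 6², 7², …).
Column r — differences are 5, 8, 11, … (increasing by 3 each time): -1, 4, 12, 23, 37, 54 → 74.
Putting it together: 28  121  74.

28  121  74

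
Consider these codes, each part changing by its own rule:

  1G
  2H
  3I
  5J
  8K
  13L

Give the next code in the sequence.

First component: each term is the sum of the two before it, so 1, 2, 3, 5, 8, 13 → 21.
Letter: letters move forward 1 place in the alphabet, so G, H, I, J, K, L → M.
Combining the parts gives 21M.

21M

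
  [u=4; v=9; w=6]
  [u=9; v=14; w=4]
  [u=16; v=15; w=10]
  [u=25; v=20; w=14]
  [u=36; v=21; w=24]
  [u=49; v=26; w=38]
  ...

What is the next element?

[u=64; v=27; w=62]

U — perfect squares: 2², 3², 4², …: 4, 9, 16, 25, 36, 49 → 64.
V — alternating steps +5, +1, +5, +1, …: 9, 14, 15, 20, 21, 26 → 27.
W goes 6, 4, 10, 14, 24, 38 → 62 (each term is the sum of the two before it).
Combining the parts gives [u=64; v=27; w=62].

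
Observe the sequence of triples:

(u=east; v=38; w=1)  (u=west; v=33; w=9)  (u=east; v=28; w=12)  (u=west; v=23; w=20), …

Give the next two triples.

(u=east; v=18; w=23), (u=west; v=13; w=31)

For the u, alternates east ↔ west: east, west, east, west → east → west.
V — −5 each step: 38, 33, 28, 23 → 18 → 13.
W goes 1, 9, 12, 20 → 23 → 31 (alternating steps +8, +3, +8, +3, …).
Putting the parts together: (u=east; v=18; w=23) and then (u=west; v=13; w=31).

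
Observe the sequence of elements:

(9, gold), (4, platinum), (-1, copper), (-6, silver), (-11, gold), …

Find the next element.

(-16, platinum)

First part goes 9, 4, -1, -6, -11 → -16 (−5 each step).
Metal: gold, platinum, copper, silver, gold → platinum (repeats gold → platinum → copper → silver).
Combining the parts gives (-16, platinum).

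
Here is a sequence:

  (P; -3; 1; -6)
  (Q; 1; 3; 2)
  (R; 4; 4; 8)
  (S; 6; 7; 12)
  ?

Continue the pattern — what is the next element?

(T; 7; 11; 14)

Letter: P, Q, R, S → T (letters move forward 1 place in the alphabet).
For the second coordinate, differences are 4, 3, 2, … (decreasing by 1 each time): -3, 1, 4, 6 → 7.
Third coordinate: 1, 3, 4, 7 → 11 (each term is the sum of the two before it).
Fourth coordinate: -6, 2, 8, 12 → 14 (always 2 × the second coordinate).
Putting it together: (T; 7; 11; 14).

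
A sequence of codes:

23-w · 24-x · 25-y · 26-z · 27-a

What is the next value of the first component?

First component: +1 each step; 23, 24, 25, 26, 27 → 28.

28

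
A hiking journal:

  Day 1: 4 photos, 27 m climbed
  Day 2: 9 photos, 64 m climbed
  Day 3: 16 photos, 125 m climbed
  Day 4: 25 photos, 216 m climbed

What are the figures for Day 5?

For the photos, perfect squares: 2², 3², 4², …: 4, 9, 16, 25 → 36.
M climbed goes 27, 64, 125, 216 → 343 (perfect cubes: 3³, 4³, 5³, …).
So the next record is 36 photos, 343 m climbed.

36 photos, 343 m climbed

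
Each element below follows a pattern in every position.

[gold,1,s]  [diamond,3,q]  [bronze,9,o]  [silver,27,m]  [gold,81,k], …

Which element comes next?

[diamond,243,i]

For the rank, repeats gold → diamond → bronze → silver: gold, diamond, bronze, silver, gold → diamond.
Second part: ×3 each step; 1, 3, 9, 27, 81 → 243.
Letter: s, q, o, m, k → i (letters move back 2 places in the alphabet).
Putting it together: [diamond,243,i].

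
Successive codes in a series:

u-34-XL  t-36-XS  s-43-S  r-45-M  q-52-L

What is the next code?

p-54-XL

Letter: u, t, s, r, q → p (letters move back 1 place in the alphabet).
Second component — alternating steps +2, +7, +2, +7, …: 34, 36, 43, 45, 52 → 54.
Size: runs through clothing sizes XS→XL, so XL, XS, S, M, L → XL.
So the next code is p-54-XL.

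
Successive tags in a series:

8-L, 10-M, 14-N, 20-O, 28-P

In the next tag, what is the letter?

Q

First component: differences are 2, 4, 6, … (increasing by 2 each time); 8, 10, 14, 20, 28 → 38.
Letter: letters move forward 1 place in the alphabet; L, M, N, O, P → Q.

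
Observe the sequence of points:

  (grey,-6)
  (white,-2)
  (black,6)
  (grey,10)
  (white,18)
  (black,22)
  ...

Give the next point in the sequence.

(grey,30)

Shade: repeats grey → white → black; grey, white, black, grey, white, black → grey.
Second value — alternating steps +4, +8, +4, +8, …: -6, -2, 6, 10, 18, 22 → 30.
Putting it together: (grey,30).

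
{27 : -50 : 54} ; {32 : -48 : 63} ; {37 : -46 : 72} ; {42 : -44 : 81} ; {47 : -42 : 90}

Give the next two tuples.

{52 : -40 : 99}, {57 : -38 : 108}

First part: +5 each step, so 27, 32, 37, 42, 47 → 52 → 57.
Second part goes -50, -48, -46, -44, -42 → -40 → -38 (+2 each step).
Third part goes 54, 63, 72, 81, 90 → 99 → 108 (+9 each step).
So the next two tuples are {52 : -40 : 99} and {57 : -38 : 108}.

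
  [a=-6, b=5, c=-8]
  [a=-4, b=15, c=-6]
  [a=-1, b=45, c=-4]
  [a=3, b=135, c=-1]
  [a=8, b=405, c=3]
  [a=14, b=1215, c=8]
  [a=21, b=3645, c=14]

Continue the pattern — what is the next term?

A: -6, -4, -1, 3, 8, 14, 21 → 29 (differences are 2, 3, 4, … (increasing by 1 each time)).
For the b, ×3 each step: 5, 15, 45, 135, 405, 1215, 3645 → 10935.
C goes -8, -6, -4, -1, 3, 8, 14 → 21 (always the previous value of the a).
So the next term is [a=29, b=10935, c=21].

[a=29, b=10935, c=21]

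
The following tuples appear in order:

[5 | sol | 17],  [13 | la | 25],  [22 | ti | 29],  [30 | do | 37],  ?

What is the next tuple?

First value: alternating steps +8, +9, +8, +9, …, so 5, 13, 22, 30 → 39.
Note goes sol, la, ti, do → re (runs through the solfège scale do→ti).
Third value goes 17, 25, 29, 37 → 41 (alternating steps +8, +4, +8, +4, …).
Putting it together: [39 | re | 41].

[39 | re | 41]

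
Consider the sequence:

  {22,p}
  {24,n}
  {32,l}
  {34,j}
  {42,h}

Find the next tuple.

{44,f}

For the first entry, alternating steps +2, +8, +2, +8, …: 22, 24, 32, 34, 42 → 44.
Letter: p, n, l, j, h → f (letters move back 2 places in the alphabet).
Putting it together: {44,f}.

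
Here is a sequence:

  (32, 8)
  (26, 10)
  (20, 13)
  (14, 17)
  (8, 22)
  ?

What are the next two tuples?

For the first value, −6 each step: 32, 26, 20, 14, 8 → 2 → -4.
Second value: differences are 2, 3, 4, … (increasing by 1 each time); 8, 10, 13, 17, 22 → 28 → 35.
Putting the parts together: (2, 28) and then (-4, 35).

(2, 28), (-4, 35)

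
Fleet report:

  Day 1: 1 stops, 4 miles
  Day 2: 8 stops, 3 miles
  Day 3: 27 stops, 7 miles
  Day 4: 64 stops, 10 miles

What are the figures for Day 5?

125 stops, 17 miles

Stops: 1, 8, 27, 64 → 125 (perfect cubes: 1³, 2³, 3³, …).
Miles — each term is the sum of the two before it: 4, 3, 7, 10 → 17.
So the next record is 125 stops, 17 miles.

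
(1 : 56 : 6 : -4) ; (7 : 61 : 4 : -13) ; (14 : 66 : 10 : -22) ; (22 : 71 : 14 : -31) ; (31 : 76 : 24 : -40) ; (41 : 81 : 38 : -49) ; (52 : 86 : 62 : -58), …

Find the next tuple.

First component: 1, 7, 14, 22, 31, 41, 52 → 64 (differences are 6, 7, 8, … (increasing by 1 each time)).
Second component goes 56, 61, 66, 71, 76, 81, 86 → 91 (+5 each step).
Third component: each term is the sum of the two before it; 6, 4, 10, 14, 24, 38, 62 → 100.
Fourth component goes -4, -13, -22, -31, -40, -49, -58 → -67 (−9 each step).
So the next tuple is (64 : 91 : 100 : -67).

(64 : 91 : 100 : -67)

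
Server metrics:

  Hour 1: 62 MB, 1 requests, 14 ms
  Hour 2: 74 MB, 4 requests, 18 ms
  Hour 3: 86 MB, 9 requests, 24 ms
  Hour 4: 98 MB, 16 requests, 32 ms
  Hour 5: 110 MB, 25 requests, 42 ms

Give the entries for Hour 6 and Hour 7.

MB: +12 each step; 62, 74, 86, 98, 110 → 122 → 134.
Requests: perfect squares: 1², 2², 3², …; 1, 4, 9, 16, 25 → 36 → 49.
Ms goes 14, 18, 24, 32, 42 → 54 → 68 (differences are 4, 6, 8, … (increasing by 2 each time)).
Putting the parts together: 122 MB, 36 requests, 54 ms and then 134 MB, 49 requests, 68 ms.

122 MB, 36 requests, 54 ms; 134 MB, 49 requests, 68 ms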